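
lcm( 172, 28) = 1204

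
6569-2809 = 3760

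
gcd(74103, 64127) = 1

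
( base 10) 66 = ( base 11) 60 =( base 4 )1002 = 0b1000010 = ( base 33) 20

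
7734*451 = 3488034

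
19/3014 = 19/3014  =  0.01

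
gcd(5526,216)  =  18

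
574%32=30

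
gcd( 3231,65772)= 9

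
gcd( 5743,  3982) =1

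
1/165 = 1/165 =0.01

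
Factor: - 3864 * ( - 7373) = 2^3* 3^1 * 7^1*23^1*73^1*101^1  =  28489272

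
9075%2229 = 159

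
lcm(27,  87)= 783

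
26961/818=32 + 785/818=32.96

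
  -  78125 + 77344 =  - 781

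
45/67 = 45/67= 0.67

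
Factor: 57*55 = 3135=3^1 *5^1 * 11^1 * 19^1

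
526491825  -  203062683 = 323429142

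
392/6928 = 49/866 =0.06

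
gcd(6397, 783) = 1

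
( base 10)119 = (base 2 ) 1110111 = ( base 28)47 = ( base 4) 1313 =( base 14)87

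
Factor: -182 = -2^1 *7^1*13^1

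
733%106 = 97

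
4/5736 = 1/1434 = 0.00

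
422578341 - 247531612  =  175046729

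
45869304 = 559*82056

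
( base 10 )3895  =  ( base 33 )3j1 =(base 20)9EF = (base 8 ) 7467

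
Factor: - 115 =-5^1*23^1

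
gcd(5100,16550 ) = 50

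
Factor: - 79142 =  - 2^1*7^1*  5653^1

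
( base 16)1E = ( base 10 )30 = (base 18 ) 1c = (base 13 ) 24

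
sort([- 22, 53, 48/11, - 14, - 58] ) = [  -  58, - 22, - 14, 48/11, 53 ] 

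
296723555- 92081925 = 204641630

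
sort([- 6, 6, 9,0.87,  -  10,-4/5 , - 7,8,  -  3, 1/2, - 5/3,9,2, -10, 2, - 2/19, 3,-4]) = [ - 10,-10, - 7,-6,-4,-3,-5/3, - 4/5,  -  2/19, 1/2, 0.87,  2 , 2,3, 6, 8,9,9] 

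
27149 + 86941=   114090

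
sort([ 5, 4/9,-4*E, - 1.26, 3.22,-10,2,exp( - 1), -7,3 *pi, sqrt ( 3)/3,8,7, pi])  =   [  -  4*E,-10, - 7, - 1.26, exp( - 1),  4/9, sqrt( 3)/3,2  ,  pi, 3.22,5,7,8  ,  3 * pi ]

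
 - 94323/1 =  - 94323 = -94323.00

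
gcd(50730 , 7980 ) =570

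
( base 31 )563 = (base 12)2A82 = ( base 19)DFG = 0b1001110000010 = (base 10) 4994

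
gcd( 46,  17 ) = 1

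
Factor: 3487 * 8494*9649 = 285789659122 = 2^1 *11^1 * 31^1* 137^1*317^1*9649^1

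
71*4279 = 303809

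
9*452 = 4068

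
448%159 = 130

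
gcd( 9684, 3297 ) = 3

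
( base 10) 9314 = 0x2462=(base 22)J58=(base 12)5482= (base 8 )22142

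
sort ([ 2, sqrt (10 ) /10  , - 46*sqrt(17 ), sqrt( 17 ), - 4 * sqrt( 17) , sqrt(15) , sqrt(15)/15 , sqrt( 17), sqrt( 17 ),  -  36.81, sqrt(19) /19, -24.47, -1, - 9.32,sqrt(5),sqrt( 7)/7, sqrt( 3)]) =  [  -  46*sqrt( 17),  -  36.81, - 24.47, - 4* sqrt( 17), - 9.32,- 1,sqrt( 19) /19,sqrt ( 15) /15,sqrt( 10)/10,sqrt(7) /7,sqrt( 3),2,sqrt (5),sqrt( 15),sqrt( 17 ),sqrt( 17 ),sqrt(17) ] 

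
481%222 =37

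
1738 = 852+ 886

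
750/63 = 11 + 19/21= 11.90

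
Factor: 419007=3^1*19^1*7351^1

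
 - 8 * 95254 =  - 762032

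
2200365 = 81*27165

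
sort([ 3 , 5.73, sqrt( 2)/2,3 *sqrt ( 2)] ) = [ sqrt( 2 ) /2 , 3,3*sqrt(2 ), 5.73 ] 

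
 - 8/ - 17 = 8/17 = 0.47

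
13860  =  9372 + 4488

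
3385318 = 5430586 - 2045268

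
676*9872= 6673472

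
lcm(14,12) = 84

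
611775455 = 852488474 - 240713019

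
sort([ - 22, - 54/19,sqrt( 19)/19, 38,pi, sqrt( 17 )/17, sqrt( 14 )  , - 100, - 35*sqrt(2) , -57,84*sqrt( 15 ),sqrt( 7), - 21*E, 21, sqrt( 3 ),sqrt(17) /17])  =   [ -100, - 21* E, - 57, - 35*sqrt( 2 ), - 22, - 54/19, sqrt( 19)/19,sqrt( 17)/17,sqrt( 17 ) /17,sqrt( 3), sqrt( 7), pi,sqrt ( 14 ),21,38,84 *sqrt( 15 ) ] 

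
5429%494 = 489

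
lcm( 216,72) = 216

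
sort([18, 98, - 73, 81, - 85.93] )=[-85.93,-73, 18,81, 98 ] 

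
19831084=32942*602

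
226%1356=226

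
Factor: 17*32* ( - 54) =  - 2^6*3^3*17^1= - 29376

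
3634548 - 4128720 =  - 494172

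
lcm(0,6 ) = 0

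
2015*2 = 4030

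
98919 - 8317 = 90602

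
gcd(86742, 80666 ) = 2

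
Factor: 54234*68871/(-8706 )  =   - 622524969/1451 = - 3^2*11^1*23^1* 131^1 * 1451^(-1)*2087^1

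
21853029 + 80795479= 102648508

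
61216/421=145 +171/421 = 145.41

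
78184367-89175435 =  - 10991068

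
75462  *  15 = 1131930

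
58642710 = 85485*686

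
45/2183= 45/2183 = 0.02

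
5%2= 1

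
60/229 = 60/229=0.26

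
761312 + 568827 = 1330139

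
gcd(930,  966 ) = 6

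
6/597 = 2/199 =0.01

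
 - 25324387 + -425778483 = -451102870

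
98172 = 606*162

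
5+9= 14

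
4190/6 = 2095/3 = 698.33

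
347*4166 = 1445602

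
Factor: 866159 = 7^1*123737^1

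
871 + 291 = 1162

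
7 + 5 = 12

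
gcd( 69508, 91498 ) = 2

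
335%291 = 44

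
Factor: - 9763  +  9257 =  - 506 = - 2^1*11^1*23^1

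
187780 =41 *4580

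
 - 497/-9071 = 497/9071 = 0.05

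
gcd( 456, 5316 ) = 12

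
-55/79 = - 55/79= - 0.70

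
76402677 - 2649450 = 73753227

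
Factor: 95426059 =71^1*1344029^1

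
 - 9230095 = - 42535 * 217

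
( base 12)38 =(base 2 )101100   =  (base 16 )2C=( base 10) 44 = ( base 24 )1k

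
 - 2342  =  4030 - 6372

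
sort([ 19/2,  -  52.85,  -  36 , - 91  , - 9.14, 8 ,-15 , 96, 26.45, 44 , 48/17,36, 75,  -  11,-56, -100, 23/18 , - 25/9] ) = [ - 100, - 91, - 56,- 52.85, -36, - 15, - 11,  -  9.14, - 25/9, 23/18 , 48/17,8, 19/2,26.45  ,  36,44 , 75,96]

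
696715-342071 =354644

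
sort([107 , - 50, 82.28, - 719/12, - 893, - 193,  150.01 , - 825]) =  [  -  893 ,-825 , - 193, - 719/12,  -  50,82.28, 107, 150.01 ]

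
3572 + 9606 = 13178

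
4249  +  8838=13087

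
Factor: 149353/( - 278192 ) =-2^(-4)  *233^1*641^1 *17387^(-1)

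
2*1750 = 3500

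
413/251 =413/251 = 1.65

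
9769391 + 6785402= 16554793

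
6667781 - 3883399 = 2784382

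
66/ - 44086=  - 1+22010/22043 = - 0.00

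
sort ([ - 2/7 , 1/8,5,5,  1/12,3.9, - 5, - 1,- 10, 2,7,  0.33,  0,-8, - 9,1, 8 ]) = [ - 10, - 9, - 8,-5,- 1,-2/7,0,1/12,1/8,0.33,1,2,3.9,5,5, 7,8 ] 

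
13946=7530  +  6416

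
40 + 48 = 88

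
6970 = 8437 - 1467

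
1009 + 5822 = 6831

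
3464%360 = 224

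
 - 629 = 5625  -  6254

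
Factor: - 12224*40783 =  - 2^6*17^1*191^1*2399^1   =  - 498531392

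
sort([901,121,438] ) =[ 121, 438, 901]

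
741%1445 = 741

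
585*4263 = 2493855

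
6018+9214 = 15232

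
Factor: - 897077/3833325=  - 3^( - 5 )*5^ ( - 2)*631^( - 1 ) * 897077^1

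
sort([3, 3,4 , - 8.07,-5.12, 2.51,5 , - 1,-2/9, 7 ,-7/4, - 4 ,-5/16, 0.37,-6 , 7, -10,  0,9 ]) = [-10,- 8.07, - 6,  -  5.12,-4 ,-7/4 , - 1,-5/16, - 2/9, 0, 0.37,  2.51 , 3 , 3, 4 , 5,  7,7,9] 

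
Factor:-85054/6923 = - 2^1*7^(-1 )*43^1  =  -  86/7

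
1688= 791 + 897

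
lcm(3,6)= 6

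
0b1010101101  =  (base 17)265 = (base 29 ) ni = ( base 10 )685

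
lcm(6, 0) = 0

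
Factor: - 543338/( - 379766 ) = 599^( - 1)*857^1 = 857/599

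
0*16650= 0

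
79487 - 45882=33605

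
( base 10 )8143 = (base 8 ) 17717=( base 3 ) 102011121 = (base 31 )8el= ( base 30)91d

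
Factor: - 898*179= - 160742 = - 2^1*179^1*449^1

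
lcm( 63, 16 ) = 1008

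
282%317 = 282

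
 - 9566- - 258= -9308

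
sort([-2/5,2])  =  [-2/5, 2 ]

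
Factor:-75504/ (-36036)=2^2*3^( - 1 )*7^(  -  1 ) * 11^1 = 44/21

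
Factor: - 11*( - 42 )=462  =  2^1*3^1*7^1*11^1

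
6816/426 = 16  =  16.00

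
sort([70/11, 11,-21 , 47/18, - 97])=[ - 97, - 21,47/18,70/11 , 11] 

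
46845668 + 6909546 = 53755214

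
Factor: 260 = 2^2*5^1*13^1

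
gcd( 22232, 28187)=397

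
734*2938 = 2156492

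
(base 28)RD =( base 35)LY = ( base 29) QF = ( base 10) 769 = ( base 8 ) 1401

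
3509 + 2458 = 5967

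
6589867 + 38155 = 6628022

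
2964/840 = 3 + 37/70 = 3.53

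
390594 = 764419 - 373825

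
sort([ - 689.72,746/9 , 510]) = [-689.72,746/9,510]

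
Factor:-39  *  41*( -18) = 28782= 2^1*3^3 * 13^1 * 41^1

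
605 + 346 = 951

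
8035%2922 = 2191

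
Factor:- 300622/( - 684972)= 150311/342486 = 2^( - 1)*3^( - 2)*7^1*53^( -1)*109^1*197^1* 359^ ( - 1 ) 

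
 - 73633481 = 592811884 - 666445365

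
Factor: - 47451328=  - 2^6*31^1*23917^1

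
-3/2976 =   -  1 + 991/992 = - 0.00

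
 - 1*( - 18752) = 18752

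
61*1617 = 98637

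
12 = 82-70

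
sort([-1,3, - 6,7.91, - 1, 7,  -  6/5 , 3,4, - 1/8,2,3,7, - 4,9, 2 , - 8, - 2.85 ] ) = [ - 8, - 6 , - 4, - 2.85, - 6/5 , - 1, - 1, - 1/8,2,2, 3,3, 3,4,7, 7, 7.91,9] 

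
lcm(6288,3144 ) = 6288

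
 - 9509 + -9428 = -18937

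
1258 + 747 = 2005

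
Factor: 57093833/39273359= 83^( - 1) * 139^1 * 410747^1*473173^( - 1) 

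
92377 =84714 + 7663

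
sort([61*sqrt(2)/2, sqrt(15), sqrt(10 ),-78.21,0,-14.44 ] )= [ - 78.21,-14.44, 0,  sqrt(10), sqrt( 15), 61*sqrt( 2)/2]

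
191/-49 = -191/49 = - 3.90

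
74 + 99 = 173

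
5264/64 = 82  +  1/4 = 82.25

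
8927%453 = 320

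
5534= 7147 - 1613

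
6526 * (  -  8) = -52208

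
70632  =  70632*1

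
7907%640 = 227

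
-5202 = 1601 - 6803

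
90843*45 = 4087935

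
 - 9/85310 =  - 9/85310 =- 0.00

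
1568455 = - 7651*( - 205 ) 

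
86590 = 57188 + 29402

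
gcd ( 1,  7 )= 1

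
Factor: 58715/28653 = 3^(-1 )*5^1*9551^( - 1)*11743^1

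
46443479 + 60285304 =106728783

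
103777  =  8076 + 95701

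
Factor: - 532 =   -  2^2*7^1*19^1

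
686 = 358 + 328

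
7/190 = 7/190=0.04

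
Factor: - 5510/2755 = -2^1 = - 2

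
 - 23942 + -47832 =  - 71774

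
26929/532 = 50 + 47/76 = 50.62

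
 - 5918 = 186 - 6104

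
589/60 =9 +49/60 = 9.82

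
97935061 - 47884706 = 50050355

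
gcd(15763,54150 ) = 1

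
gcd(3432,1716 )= 1716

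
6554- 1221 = 5333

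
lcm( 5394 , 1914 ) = 59334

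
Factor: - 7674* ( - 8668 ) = 66518232 = 2^3 * 3^1*11^1*197^1*1279^1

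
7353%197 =64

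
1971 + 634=2605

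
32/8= 4=4.00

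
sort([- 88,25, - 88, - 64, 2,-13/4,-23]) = [ - 88, - 88 , - 64, - 23, - 13/4,2, 25]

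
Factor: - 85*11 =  - 5^1*11^1*17^1 = -  935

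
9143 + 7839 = 16982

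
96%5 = 1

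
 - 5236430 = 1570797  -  6807227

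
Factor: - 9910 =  - 2^1*5^1*991^1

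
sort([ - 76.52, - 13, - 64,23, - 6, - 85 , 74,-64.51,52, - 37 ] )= [ - 85,  -  76.52,-64.51, - 64 ,-37,-13, - 6, 23,52,74 ] 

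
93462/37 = 2526 = 2526.00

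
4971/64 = 77 + 43/64 = 77.67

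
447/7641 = 149/2547= 0.06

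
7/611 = 7/611 =0.01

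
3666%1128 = 282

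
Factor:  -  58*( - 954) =55332 = 2^2*3^2*29^1 *53^1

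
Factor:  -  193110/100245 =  - 314/163 =-2^1 * 157^1*163^( -1) 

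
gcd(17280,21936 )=48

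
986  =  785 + 201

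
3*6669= 20007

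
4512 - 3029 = 1483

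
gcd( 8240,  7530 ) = 10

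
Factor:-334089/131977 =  - 3^2*7^1*271^(-1)*487^( -1)*5303^1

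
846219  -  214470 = 631749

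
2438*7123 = 17365874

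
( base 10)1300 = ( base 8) 2424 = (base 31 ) 1AT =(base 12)904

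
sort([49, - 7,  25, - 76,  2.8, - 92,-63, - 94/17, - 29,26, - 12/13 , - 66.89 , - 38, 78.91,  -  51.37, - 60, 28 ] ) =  [ - 92, - 76, - 66.89, - 63, - 60,- 51.37, - 38, - 29, - 7 , - 94/17, - 12/13,2.8 , 25,  26 , 28, 49,78.91]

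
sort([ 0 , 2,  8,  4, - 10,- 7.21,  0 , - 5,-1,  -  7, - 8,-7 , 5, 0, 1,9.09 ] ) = [ - 10, -8 , - 7.21, - 7, - 7, - 5, - 1,0, 0,0 , 1,2 , 4 , 5,8, 9.09 ]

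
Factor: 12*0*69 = 0 = 0^1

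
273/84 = 13/4 = 3.25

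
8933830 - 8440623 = 493207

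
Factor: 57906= 2^1*3^2*3217^1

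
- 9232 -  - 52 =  - 9180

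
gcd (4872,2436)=2436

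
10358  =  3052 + 7306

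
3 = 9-6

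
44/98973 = 44/98973 = 0.00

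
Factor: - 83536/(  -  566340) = 20884/141585= 2^2*3^(-1)*5^(-1 )*23^1*227^1 * 9439^(-1)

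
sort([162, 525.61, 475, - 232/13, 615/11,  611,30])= [ - 232/13, 30,615/11, 162 , 475,  525.61, 611]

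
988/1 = 988 =988.00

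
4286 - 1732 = 2554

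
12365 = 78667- 66302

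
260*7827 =2035020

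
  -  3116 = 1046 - 4162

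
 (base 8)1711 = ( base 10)969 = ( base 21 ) 243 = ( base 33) tc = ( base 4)33021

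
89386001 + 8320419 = 97706420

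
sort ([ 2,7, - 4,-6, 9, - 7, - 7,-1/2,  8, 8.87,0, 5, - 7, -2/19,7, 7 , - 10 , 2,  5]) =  [ - 10, - 7, - 7, - 7, - 6, - 4, - 1/2, - 2/19,  0,  2, 2, 5,  5,7,7,7, 8,8.87 , 9]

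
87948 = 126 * 698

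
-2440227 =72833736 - 75273963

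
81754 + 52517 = 134271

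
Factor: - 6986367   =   - 3^2 *59^2* 223^1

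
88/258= 44/129= 0.34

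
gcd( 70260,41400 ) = 60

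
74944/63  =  1189  +  37/63 = 1189.59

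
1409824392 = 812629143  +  597195249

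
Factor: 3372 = 2^2 * 3^1*281^1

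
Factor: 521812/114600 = 683/150 = 2^( - 1) * 3^( - 1)* 5^( - 2)*683^1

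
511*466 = 238126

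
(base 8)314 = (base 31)6I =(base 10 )204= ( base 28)78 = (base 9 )246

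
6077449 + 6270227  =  12347676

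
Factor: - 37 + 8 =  - 29^1= - 29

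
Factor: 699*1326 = 926874 = 2^1 * 3^2*13^1*17^1 * 233^1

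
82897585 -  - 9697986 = 92595571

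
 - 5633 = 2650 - 8283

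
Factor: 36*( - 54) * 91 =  - 2^3*3^5*7^1*13^1 = - 176904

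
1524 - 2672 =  - 1148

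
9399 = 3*3133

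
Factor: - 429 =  - 3^1 * 11^1*13^1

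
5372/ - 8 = - 672 + 1/2 = - 671.50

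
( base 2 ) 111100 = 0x3C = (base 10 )60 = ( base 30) 20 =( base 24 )2C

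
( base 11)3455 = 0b1000110111001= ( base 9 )6201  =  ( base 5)121122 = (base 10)4537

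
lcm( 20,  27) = 540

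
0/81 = 0 = 0.00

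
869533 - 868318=1215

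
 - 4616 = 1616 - 6232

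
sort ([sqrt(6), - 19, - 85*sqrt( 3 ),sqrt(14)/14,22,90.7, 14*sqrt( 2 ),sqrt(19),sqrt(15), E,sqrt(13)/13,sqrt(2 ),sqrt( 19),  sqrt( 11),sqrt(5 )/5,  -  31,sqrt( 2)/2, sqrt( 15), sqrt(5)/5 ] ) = [ - 85*sqrt(3),  -  31, - 19,sqrt (14)/14,sqrt( 13)/13,sqrt ( 5)/5,sqrt( 5)/5,  sqrt( 2 )/2, sqrt(2 ),sqrt(6),E, sqrt(11) , sqrt(15),sqrt( 15),sqrt(19 ) , sqrt (19), 14*sqrt(2),22,90.7 ]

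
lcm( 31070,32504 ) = 2112760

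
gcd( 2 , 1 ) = 1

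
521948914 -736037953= -214089039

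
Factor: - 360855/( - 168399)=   3^1 *5^1*7^( - 1) = 15/7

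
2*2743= 5486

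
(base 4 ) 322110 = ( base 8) 7224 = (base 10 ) 3732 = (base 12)21B0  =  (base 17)CF9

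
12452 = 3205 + 9247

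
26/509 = 26/509 = 0.05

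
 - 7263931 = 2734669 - 9998600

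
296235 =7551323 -7255088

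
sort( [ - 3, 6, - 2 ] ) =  [ - 3,  -  2, 6 ] 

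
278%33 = 14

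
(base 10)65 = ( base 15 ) 45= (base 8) 101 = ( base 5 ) 230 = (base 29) 27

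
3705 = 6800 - 3095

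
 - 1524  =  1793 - 3317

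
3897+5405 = 9302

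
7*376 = 2632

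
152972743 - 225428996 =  -72456253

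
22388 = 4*5597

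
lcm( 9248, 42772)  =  342176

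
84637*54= 4570398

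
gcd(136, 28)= 4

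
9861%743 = 202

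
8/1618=4/809 = 0.00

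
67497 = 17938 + 49559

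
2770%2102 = 668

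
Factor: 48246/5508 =473/54=2^ ( - 1)*3^( - 3 )*11^1*43^1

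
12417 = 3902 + 8515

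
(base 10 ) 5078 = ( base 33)4lt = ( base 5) 130303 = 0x13D6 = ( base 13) 2408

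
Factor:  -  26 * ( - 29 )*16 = 2^5*13^1*29^1 = 12064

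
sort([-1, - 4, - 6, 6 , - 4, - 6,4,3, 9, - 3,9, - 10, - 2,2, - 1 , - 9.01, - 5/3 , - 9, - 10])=[-10, - 10, - 9.01, - 9, - 6, - 6, - 4 , - 4, - 3 , - 2 ,-5/3, - 1, - 1 , 2, 3, 4, 6,9, 9 ]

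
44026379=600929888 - 556903509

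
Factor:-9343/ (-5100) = 2^ ( - 2 )*3^( - 1)*5^(  -  2 )*17^(-1)*9343^1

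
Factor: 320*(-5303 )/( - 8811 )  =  2^6*3^( - 2 )*5^1*11^( - 1 ) * 89^(  -  1 )*5303^1 = 1696960/8811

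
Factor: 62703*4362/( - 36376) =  - 136755243/18188 = - 2^ (-2 )*3^3*727^1* 4547^( - 1 )*6967^1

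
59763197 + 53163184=112926381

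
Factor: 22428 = 2^2* 3^2*7^1*89^1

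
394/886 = 197/443 = 0.44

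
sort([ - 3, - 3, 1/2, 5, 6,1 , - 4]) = [ - 4,-3,- 3 , 1/2,1, 5, 6 ]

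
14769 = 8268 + 6501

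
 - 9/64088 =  - 9/64088 =-0.00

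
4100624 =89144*46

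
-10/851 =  - 1 + 841/851 = - 0.01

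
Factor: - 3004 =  - 2^2*751^1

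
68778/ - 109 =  - 68778/109 =- 630.99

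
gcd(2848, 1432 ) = 8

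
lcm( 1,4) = 4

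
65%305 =65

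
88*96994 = 8535472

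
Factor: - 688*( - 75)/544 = 3225/34 =2^(  -  1) * 3^1*5^2* 17^(-1)*43^1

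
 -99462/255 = -391 + 81/85 = - 390.05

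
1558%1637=1558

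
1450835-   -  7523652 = 8974487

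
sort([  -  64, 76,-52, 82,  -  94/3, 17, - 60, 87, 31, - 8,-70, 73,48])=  [ - 70, - 64,-60,- 52, - 94/3, - 8,17,31  ,  48, 73, 76, 82,87]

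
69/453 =23/151=0.15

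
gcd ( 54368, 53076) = 4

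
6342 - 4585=1757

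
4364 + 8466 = 12830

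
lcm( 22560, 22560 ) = 22560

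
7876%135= 46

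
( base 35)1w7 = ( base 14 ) C00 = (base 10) 2352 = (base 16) 930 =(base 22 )4IK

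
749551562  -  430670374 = 318881188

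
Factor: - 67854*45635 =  - 3096517290 = - 2^1*3^1*5^1*43^1*263^1*9127^1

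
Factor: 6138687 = 3^1*1321^1*1549^1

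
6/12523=6/12523  =  0.00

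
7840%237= 19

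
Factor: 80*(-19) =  - 2^4*5^1*19^1 = -1520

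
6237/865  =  6237/865   =  7.21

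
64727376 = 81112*798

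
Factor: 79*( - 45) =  - 3^2*5^1*79^1  =  -3555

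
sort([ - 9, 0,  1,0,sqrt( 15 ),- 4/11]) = [ - 9,-4/11, 0,0,1,sqrt( 15 ) ] 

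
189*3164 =597996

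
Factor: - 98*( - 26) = 2548 = 2^2*7^2*13^1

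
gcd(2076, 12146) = 2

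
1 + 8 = 9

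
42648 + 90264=132912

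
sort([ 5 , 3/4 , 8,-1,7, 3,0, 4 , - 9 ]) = [ - 9, - 1,0, 3/4,3,  4,5, 7, 8] 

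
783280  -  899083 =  - 115803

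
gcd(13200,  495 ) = 165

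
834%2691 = 834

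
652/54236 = 163/13559 = 0.01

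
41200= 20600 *2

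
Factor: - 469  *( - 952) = 446488= 2^3 * 7^2 * 17^1 * 67^1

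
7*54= 378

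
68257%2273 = 67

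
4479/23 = 194 + 17/23 =194.74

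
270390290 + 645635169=916025459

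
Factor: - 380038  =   - 2^1*19^1*73^1*137^1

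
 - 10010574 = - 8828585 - 1181989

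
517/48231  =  517/48231 = 0.01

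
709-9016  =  -8307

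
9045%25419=9045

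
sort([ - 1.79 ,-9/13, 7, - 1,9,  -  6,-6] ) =[ - 6, - 6, - 1.79 ,  -  1, - 9/13, 7,9 ] 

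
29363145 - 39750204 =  - 10387059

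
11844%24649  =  11844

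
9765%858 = 327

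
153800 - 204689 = - 50889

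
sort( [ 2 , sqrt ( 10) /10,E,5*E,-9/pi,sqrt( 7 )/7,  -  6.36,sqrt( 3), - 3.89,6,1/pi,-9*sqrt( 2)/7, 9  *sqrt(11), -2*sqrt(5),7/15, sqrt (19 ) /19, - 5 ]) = [ -6.36, - 5  ,  -  2*sqrt( 5), - 3.89,- 9/pi, - 9 * sqrt( 2)/7,sqrt( 19)/19,sqrt( 10) /10,  1/pi , sqrt ( 7)/7,7/15,sqrt( 3),2,E,6, 5 * E, 9 * sqrt ( 11) ] 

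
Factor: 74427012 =2^2*3^5*11^1 * 6961^1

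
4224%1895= 434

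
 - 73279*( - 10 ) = 732790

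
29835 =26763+3072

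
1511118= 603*2506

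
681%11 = 10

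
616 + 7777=8393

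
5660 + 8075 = 13735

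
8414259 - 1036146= 7378113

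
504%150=54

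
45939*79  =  3629181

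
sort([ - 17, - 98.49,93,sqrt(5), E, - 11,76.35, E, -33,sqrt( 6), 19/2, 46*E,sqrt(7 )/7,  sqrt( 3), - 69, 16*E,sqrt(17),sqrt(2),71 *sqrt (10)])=[ - 98.49, - 69, - 33, - 17, - 11, sqrt ( 7)/7, sqrt(2),  sqrt( 3),  sqrt(5 ), sqrt( 6 ),E, E,sqrt( 17),19/2,16*E,76.35,93,46*E, 71*sqrt( 10)]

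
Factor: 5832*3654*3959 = 84366796752 =2^4*3^8 * 7^1 * 29^1*37^1*107^1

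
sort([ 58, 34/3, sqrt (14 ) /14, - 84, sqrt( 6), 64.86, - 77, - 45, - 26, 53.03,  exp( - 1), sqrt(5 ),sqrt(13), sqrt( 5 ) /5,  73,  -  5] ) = [-84, - 77,-45,-26,  -  5, sqrt (14) /14, exp( - 1 ), sqrt(5) /5, sqrt( 5), sqrt(6 ), sqrt( 13),34/3,53.03, 58, 64.86, 73] 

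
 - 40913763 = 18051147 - 58964910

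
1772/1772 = 1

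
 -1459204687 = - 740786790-718417897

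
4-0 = 4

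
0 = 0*(-76234)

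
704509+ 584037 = 1288546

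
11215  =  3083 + 8132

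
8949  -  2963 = 5986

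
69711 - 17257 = 52454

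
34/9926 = 17/4963  =  0.00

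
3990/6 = 665 = 665.00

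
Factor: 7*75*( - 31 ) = -16275 = - 3^1*5^2*7^1*31^1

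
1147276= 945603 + 201673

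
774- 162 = 612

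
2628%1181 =266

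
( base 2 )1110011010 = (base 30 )10m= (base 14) 49C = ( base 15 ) 417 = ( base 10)922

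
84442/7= 12063 + 1/7 =12063.14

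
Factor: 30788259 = 3^1 * 10262753^1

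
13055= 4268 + 8787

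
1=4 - 3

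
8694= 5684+3010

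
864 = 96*9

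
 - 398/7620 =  - 1 + 3611/3810 = - 0.05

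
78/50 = 1 + 14/25 = 1.56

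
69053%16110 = 4613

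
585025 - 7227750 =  - 6642725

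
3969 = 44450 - 40481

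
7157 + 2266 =9423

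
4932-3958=974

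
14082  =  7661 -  - 6421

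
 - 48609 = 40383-88992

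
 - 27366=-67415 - -40049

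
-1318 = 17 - 1335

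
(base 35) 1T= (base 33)1V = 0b1000000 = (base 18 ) 3a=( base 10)64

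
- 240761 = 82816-323577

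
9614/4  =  2403 + 1/2 = 2403.50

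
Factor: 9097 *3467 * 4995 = 157538798505 = 3^3*5^1* 11^1*37^1*827^1*3467^1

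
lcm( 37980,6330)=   37980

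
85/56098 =85/56098=0.00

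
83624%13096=5048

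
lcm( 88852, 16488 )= 1599336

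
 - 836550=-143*5850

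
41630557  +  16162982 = 57793539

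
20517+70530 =91047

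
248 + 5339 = 5587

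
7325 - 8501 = -1176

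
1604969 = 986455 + 618514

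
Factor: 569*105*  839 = 50126055 = 3^1*5^1*7^1*569^1*839^1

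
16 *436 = 6976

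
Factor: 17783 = 17783^1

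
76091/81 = 76091/81 = 939.40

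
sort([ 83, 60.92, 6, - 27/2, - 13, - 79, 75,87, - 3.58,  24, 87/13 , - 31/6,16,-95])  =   [ - 95, - 79, -27/2, - 13, - 31/6,  -  3.58,6, 87/13, 16, 24, 60.92, 75, 83 , 87 ] 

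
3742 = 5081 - 1339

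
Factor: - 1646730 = -2^1*3^4*5^1*19^1*107^1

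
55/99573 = 55/99573 = 0.00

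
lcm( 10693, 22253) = 823361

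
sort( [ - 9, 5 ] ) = [ - 9  ,  5 ] 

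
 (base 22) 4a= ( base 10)98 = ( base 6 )242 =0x62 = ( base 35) 2S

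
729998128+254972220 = 984970348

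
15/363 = 5/121 = 0.04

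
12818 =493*26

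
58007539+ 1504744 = 59512283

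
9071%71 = 54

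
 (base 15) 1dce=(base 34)5l0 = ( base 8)14536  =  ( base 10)6494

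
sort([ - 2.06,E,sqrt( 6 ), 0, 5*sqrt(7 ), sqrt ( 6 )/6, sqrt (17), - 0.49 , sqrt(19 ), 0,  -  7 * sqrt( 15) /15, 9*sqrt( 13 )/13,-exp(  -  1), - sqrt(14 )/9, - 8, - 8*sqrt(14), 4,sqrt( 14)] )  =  [ - 8*  sqrt(14), -8,-2.06  , - 7*sqrt ( 15)/15, - 0.49, - sqrt(14 )/9, - exp( - 1 ) , 0,  0, sqrt(6)/6,  sqrt(6) , 9*sqrt( 13 ) /13, E , sqrt( 14 ),4, sqrt(17),sqrt (19), 5*sqrt( 7 ) ]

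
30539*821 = 25072519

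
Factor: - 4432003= -1291^1*3433^1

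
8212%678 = 76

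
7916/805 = 9 + 671/805 = 9.83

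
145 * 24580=3564100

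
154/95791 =154/95791 = 0.00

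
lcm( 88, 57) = 5016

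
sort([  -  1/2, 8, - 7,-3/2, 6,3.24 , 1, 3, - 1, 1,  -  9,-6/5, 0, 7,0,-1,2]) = [-9, - 7, - 3/2, - 6/5,  -  1,- 1, - 1/2,0,0, 1,1, 2, 3,  3.24, 6, 7,8]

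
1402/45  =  1402/45 =31.16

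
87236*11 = 959596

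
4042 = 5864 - 1822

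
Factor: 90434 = 2^1 * 103^1*439^1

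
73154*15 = 1097310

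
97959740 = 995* 98452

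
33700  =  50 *674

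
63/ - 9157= - 1 + 9094/9157 = - 0.01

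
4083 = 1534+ 2549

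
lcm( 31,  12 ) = 372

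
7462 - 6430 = 1032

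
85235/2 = 85235/2= 42617.50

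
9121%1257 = 322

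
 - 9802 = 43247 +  - 53049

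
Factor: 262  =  2^1*131^1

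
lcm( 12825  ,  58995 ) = 294975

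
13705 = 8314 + 5391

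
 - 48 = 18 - 66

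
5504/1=5504 = 5504.00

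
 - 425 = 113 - 538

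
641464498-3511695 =637952803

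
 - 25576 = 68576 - 94152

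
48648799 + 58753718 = 107402517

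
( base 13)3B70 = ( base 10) 8541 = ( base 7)33621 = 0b10000101011101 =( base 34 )7D7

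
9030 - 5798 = 3232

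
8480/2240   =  53/14 = 3.79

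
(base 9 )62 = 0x38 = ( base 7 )110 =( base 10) 56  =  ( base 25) 26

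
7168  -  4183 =2985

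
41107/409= 41107/409 = 100.51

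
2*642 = 1284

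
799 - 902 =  - 103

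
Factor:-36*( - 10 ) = 360  =  2^3*3^2*5^1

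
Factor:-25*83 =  - 5^2*83^1 = - 2075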